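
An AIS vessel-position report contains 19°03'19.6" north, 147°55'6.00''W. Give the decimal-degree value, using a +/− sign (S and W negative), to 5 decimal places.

19.05544, -147.91833

φ: 3′ + 19.6″ = 3.32667′; 19 + 3.32667/60 = 19.055444
N ⇒ keep positive
Longitude: 55′ + 6″ = 55.10000′; 147 + 55.10000/60 = 147.918333
hemisphere W, so the sign is −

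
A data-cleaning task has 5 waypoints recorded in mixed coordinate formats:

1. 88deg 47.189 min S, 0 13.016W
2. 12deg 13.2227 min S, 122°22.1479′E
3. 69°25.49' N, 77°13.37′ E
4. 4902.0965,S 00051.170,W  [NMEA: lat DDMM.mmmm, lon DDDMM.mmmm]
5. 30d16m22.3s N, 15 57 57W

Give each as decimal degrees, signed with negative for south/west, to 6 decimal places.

1. -88.786483, -0.216933
2. -12.220378, 122.369132
3. 69.424833, 77.222833
4. -49.034942, -0.852833
5. 30.272861, -15.965833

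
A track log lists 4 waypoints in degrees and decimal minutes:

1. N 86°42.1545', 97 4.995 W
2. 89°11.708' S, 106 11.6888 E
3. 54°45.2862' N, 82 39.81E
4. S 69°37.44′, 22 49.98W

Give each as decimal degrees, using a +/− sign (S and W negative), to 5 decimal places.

1. 86.70258, -97.08325
2. -89.19513, 106.19481
3. 54.75477, 82.66350
4. -69.62400, -22.83300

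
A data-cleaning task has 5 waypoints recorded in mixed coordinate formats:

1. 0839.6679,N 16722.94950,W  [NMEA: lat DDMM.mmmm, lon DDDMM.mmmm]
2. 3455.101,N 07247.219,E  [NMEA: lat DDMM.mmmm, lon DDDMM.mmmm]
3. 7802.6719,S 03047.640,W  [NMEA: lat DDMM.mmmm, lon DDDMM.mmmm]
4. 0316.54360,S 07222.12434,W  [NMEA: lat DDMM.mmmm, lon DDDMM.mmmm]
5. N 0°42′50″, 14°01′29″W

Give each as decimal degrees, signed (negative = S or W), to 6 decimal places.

1. 8.661132, -167.382492
2. 34.918350, 72.786983
3. -78.044532, -30.794000
4. -3.275727, -72.368739
5. 0.713889, -14.024722

Point 1:
  Lat: split at 2 digits → 08° and 39.6679′; 8 + 39.6679/60 = 8.6611317
  N → positive
  Longitude: split at 3 digits → 167° and 22.9495′; 167 + 22.9495/60 = 167.3824917
  W → negative
Point 2:
  Latitude: degrees = first 2 digits = 34, minutes = 55.101; 34 + 55.101/60 = 34.9183500
  N ⇒ keep positive
  Longitude: split at 3 digits → 072° and 47.219′; 72 + 47.219/60 = 72.7869833
  E → positive
Point 3:
  Lat: degrees = first 2 digits = 78, minutes = 2.6719; 78 + 2.6719/60 = 78.0445317
  hemisphere S, so the sign is −
  Lon: split at 3 digits → 030° and 47.64′; 30 + 47.64/60 = 30.7940000
  W ⇒ negate
Point 4:
  φ: split at 2 digits → 03° and 16.5436′; 3 + 16.5436/60 = 3.2757267
  S ⇒ negate
  Lon: degrees = first 3 digits = 72, minutes = 22.12434; 72 + 22.12434/60 = 72.3687390
  hemisphere W, so the sign is −
Point 5:
  Latitude: 0° + 42/60 + 50/3600 = 0 + 0.700000 + 0.013889 = 0.7138889
  N ⇒ keep positive
  λ: 14° + 1/60 + 29/3600 = 14 + 0.016667 + 0.008056 = 14.0247222
  W ⇒ negate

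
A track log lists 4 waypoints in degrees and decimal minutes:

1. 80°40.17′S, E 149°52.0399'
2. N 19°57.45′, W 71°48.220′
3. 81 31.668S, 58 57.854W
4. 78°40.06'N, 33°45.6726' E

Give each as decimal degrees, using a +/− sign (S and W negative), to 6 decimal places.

1. -80.669500, 149.867332
2. 19.957500, -71.803667
3. -81.527800, -58.964233
4. 78.667667, 33.761210

Point 1:
  Latitude: 40.17′ = 0.669500°; total 80.6695000
  S → negative
  λ: 149 + 52.0399/60 = 149.8673317
  E ⇒ keep positive
Point 2:
  Lat: 19 + 57.45/60 = 19.9575000
  N → positive
  Lon: 48.22′ = 0.803667°; total 71.8036667
  W → negative
Point 3:
  Lat: 81 + 31.668/60 = 81.5278000
  S ⇒ negate
  Lon: 57.854′ = 0.964233°; total 58.9642333
  W → negative
Point 4:
  Latitude: 40.06′ = 0.667667°; total 78.6676667
  N ⇒ keep positive
  λ: 33 + 45.6726/60 = 33.7612100
  E ⇒ keep positive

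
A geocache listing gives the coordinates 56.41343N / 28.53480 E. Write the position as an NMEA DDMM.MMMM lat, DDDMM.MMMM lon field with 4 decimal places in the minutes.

5624.8058,N / 02832.0880,E

Latitude: 56° + 0.413430 × 60 = 56° 24.805800′
Lon: 28° + 0.534800 × 60 = 28° 32.088000′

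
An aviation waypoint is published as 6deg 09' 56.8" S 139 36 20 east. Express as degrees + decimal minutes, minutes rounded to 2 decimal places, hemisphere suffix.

Lat: seconds/60 = 0.94667; minutes = 9 + 0.94667 = 9.9467
Lon: seconds/60 = 0.33333; minutes = 36 + 0.33333 = 36.3333

6° 9.95′ S, 139° 36.33′ E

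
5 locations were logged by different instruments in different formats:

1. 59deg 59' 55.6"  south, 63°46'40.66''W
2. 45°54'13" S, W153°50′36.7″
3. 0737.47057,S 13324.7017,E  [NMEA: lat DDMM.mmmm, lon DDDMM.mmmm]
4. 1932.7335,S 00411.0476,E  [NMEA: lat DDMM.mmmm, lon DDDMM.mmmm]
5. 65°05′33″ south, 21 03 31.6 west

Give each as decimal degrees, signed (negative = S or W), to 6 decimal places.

1. -59.998778, -63.777961
2. -45.903611, -153.843528
3. -7.624510, 133.411695
4. -19.545558, 4.184127
5. -65.092500, -21.058778

Point 1:
  Lat: 59′ + 55.6″ = 59.92667′; 59 + 59.92667/60 = 59.9987778
  hemisphere S, so the sign is −
  Lon: 63 + 46/60 + 40.66/3600 = 63.7779611
  hemisphere W, so the sign is −
Point 2:
  Lat: 45° + 54/60 + 13/3600 = 45 + 0.900000 + 0.003611 = 45.9036111
  hemisphere S, so the sign is −
  Lon: 153° + 50/60 + 36.7/3600 = 153 + 0.833333 + 0.010194 = 153.8435278
  W → negative
Point 3:
  φ: split at 2 digits → 07° and 37.47057′; 7 + 37.47057/60 = 7.6245095
  S ⇒ negate
  λ: degrees = first 3 digits = 133, minutes = 24.7017; 133 + 24.7017/60 = 133.4116950
  E ⇒ keep positive
Point 4:
  Lat: degrees = first 2 digits = 19, minutes = 32.7335; 19 + 32.7335/60 = 19.5455583
  S → negative
  Lon: degrees = first 3 digits = 4, minutes = 11.0476; 4 + 11.0476/60 = 4.1841267
  E → positive
Point 5:
  Latitude: 65 + 5/60 + 33/3600 = 65.0925000
  S ⇒ negate
  Lon: 3′ + 31.6″ = 3.52667′; 21 + 3.52667/60 = 21.0587778
  hemisphere W, so the sign is −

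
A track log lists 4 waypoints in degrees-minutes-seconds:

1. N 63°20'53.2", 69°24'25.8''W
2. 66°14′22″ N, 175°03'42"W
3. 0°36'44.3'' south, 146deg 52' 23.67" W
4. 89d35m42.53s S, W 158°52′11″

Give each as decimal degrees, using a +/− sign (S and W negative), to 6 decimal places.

1. 63.348111, -69.407167
2. 66.239444, -175.061667
3. -0.612306, -146.873242
4. -89.595147, -158.869722

Point 1:
  Latitude: 20′ + 53.2″ = 20.88667′; 63 + 20.88667/60 = 63.3481111
  N → positive
  λ: 69° + 24/60 + 25.8/3600 = 69 + 0.400000 + 0.007167 = 69.4071667
  hemisphere W, so the sign is −
Point 2:
  Lat: 14′ + 22″ = 14.36667′; 66 + 14.36667/60 = 66.2394444
  N → positive
  Longitude: 175 + 3/60 + 42/3600 = 175.0616667
  hemisphere W, so the sign is −
Point 3:
  φ: 0 + 36/60 + 44.3/3600 = 0.6123056
  hemisphere S, so the sign is −
  Lon: 146° + 52/60 + 23.67/3600 = 146 + 0.866667 + 0.006575 = 146.8732417
  W ⇒ negate
Point 4:
  Lat: 89° + 35/60 + 42.53/3600 = 89 + 0.583333 + 0.011814 = 89.5951472
  S ⇒ negate
  Lon: 158° + 52/60 + 11/3600 = 158 + 0.866667 + 0.003056 = 158.8697222
  hemisphere W, so the sign is −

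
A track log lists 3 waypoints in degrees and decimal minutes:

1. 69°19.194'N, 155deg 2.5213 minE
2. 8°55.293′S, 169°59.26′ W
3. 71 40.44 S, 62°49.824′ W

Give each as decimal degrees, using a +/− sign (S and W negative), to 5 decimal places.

1. 69.31990, 155.04202
2. -8.92155, -169.98767
3. -71.67400, -62.83040

Point 1:
  Lat: 19.194′ = 0.319900°; total 69.319900
  N → positive
  Lon: 2.5213′ = 0.042022°; total 155.042022
  E ⇒ keep positive
Point 2:
  Lat: 8 + 55.293/60 = 8.921550
  S → negative
  λ: 59.26′ = 0.987667°; total 169.987667
  hemisphere W, so the sign is −
Point 3:
  Latitude: 71 + 40.44/60 = 71.674000
  hemisphere S, so the sign is −
  Lon: 49.824′ = 0.830400°; total 62.830400
  W → negative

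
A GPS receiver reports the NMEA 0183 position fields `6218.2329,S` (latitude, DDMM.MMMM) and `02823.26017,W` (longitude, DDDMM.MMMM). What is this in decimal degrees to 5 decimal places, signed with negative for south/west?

Latitude: degrees = first 2 digits = 62, minutes = 18.2329; 62 + 18.2329/60 = 62.303882
S ⇒ negate
Longitude: degrees = first 3 digits = 28, minutes = 23.26017; 28 + 23.26017/60 = 28.387670
W → negative

-62.30388, -28.38767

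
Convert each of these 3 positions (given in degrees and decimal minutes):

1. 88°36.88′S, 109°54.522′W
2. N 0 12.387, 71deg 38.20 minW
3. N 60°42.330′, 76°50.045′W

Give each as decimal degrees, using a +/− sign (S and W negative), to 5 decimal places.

1. -88.61467, -109.90870
2. 0.20645, -71.63667
3. 60.70550, -76.83408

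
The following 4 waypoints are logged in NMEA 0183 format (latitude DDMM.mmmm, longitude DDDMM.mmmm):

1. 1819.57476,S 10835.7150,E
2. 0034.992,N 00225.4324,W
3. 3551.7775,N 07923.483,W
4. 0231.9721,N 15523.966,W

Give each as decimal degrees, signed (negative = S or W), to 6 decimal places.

1. -18.326246, 108.595250
2. 0.583200, -2.423873
3. 35.862958, -79.391383
4. 2.532868, -155.399433

Point 1:
  φ: split at 2 digits → 18° and 19.57476′; 18 + 19.57476/60 = 18.3262460
  hemisphere S, so the sign is −
  Longitude: split at 3 digits → 108° and 35.715′; 108 + 35.715/60 = 108.5952500
  E ⇒ keep positive
Point 2:
  Latitude: degrees = first 2 digits = 0, minutes = 34.992; 0 + 34.992/60 = 0.5832000
  N ⇒ keep positive
  λ: split at 3 digits → 002° and 25.4324′; 2 + 25.4324/60 = 2.4238733
  W → negative
Point 3:
  φ: degrees = first 2 digits = 35, minutes = 51.7775; 35 + 51.7775/60 = 35.8629583
  N → positive
  λ: split at 3 digits → 079° and 23.483′; 79 + 23.483/60 = 79.3913833
  W ⇒ negate
Point 4:
  φ: degrees = first 2 digits = 2, minutes = 31.9721; 2 + 31.9721/60 = 2.5328683
  N → positive
  Lon: split at 3 digits → 155° and 23.966′; 155 + 23.966/60 = 155.3994333
  hemisphere W, so the sign is −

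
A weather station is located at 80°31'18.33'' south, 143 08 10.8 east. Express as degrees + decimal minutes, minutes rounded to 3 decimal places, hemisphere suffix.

80° 31.306′ S, 143° 8.180′ E

Latitude: seconds/60 = 0.30550; minutes = 31 + 0.30550 = 31.30550
Longitude: 8 + 10.8/60 = 8.18000′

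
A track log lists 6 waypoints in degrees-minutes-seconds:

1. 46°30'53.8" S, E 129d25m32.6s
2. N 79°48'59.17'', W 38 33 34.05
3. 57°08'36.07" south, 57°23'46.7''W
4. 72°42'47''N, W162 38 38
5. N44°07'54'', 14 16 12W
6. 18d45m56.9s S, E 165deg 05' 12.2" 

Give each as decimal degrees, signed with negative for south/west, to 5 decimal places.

1. -46.51494, 129.42572
2. 79.81644, -38.55946
3. -57.14335, -57.39631
4. 72.71306, -162.64389
5. 44.13167, -14.27000
6. -18.76581, 165.08672

Point 1:
  φ: 30′ + 53.8″ = 30.89667′; 46 + 30.89667/60 = 46.514944
  S ⇒ negate
  Longitude: 129 + 25/60 + 32.6/3600 = 129.425722
  E → positive
Point 2:
  Latitude: 48′ + 59.17″ = 48.98617′; 79 + 48.98617/60 = 79.816436
  N → positive
  Lon: 33′ + 34.05″ = 33.56750′; 38 + 33.56750/60 = 38.559458
  W ⇒ negate
Point 3:
  Lat: 8′ + 36.07″ = 8.60117′; 57 + 8.60117/60 = 57.143353
  hemisphere S, so the sign is −
  Lon: 23′ + 46.7″ = 23.77833′; 57 + 23.77833/60 = 57.396306
  W ⇒ negate
Point 4:
  φ: 72 + 42/60 + 47/3600 = 72.713056
  N ⇒ keep positive
  Longitude: 38′ + 38″ = 38.63333′; 162 + 38.63333/60 = 162.643889
  hemisphere W, so the sign is −
Point 5:
  Lat: 44° + 7/60 + 54/3600 = 44 + 0.116667 + 0.015000 = 44.131667
  N → positive
  λ: 16′ + 12″ = 16.20000′; 14 + 16.20000/60 = 14.270000
  W → negative
Point 6:
  Lat: 18 + 45/60 + 56.9/3600 = 18.765806
  S ⇒ negate
  Lon: 5′ + 12.2″ = 5.20333′; 165 + 5.20333/60 = 165.086722
  E → positive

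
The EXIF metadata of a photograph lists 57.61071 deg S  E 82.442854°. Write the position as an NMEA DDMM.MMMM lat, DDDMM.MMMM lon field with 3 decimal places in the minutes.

Lat: 57° + 0.610710 × 60 = 57° 36.64260′
λ: 82° + 0.442854 × 60 = 82° 26.57124′

5736.643,S / 08226.571,E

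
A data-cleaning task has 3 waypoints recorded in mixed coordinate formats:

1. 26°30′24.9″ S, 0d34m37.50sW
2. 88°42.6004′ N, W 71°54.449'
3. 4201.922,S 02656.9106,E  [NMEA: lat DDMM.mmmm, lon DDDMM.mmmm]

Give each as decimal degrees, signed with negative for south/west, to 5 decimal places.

1. -26.50692, -0.57708
2. 88.71001, -71.90748
3. -42.03203, 26.94851

Point 1:
  Latitude: 26 + 30/60 + 24.9/3600 = 26.506917
  S → negative
  Lon: 0 + 34/60 + 37.5/3600 = 0.577083
  W ⇒ negate
Point 2:
  Lat: 42.6004′ = 0.710007°; total 88.710007
  N ⇒ keep positive
  Longitude: 71 + 54.449/60 = 71.907483
  hemisphere W, so the sign is −
Point 3:
  Latitude: split at 2 digits → 42° and 1.922′; 42 + 1.922/60 = 42.032033
  S ⇒ negate
  Lon: split at 3 digits → 026° and 56.9106′; 26 + 56.9106/60 = 26.948510
  E ⇒ keep positive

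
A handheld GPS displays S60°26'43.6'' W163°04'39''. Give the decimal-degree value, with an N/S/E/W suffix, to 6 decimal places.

60.445444° S, 163.077500° W

φ: 60° + 26/60 + 43.6/3600 = 60 + 0.433333 + 0.012111 = 60.4454444
λ: 163° + 4/60 + 39/3600 = 163 + 0.066667 + 0.010833 = 163.0775000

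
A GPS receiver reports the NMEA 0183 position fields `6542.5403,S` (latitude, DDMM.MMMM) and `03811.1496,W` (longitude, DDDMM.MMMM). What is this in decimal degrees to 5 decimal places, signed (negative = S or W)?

-65.70901, -38.18583

Lat: split at 2 digits → 65° and 42.5403′; 65 + 42.5403/60 = 65.709005
S ⇒ negate
Longitude: split at 3 digits → 038° and 11.1496′; 38 + 11.1496/60 = 38.185827
hemisphere W, so the sign is −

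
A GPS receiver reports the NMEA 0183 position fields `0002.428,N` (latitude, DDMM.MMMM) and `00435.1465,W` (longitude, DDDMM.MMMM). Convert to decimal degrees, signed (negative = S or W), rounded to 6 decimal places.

0.040467, -4.585775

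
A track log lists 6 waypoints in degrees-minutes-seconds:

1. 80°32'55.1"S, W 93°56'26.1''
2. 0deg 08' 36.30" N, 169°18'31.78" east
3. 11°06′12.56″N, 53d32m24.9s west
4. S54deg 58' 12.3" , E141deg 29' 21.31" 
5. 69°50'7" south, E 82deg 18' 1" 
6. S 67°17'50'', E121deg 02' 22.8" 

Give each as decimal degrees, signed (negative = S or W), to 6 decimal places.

Point 1:
  Latitude: 32′ + 55.1″ = 32.91833′; 80 + 32.91833/60 = 80.5486389
  S ⇒ negate
  λ: 93° + 56/60 + 26.1/3600 = 93 + 0.933333 + 0.007250 = 93.9405833
  hemisphere W, so the sign is −
Point 2:
  Lat: 0° + 8/60 + 36.3/3600 = 0 + 0.133333 + 0.010083 = 0.1434167
  N ⇒ keep positive
  Lon: 18′ + 31.78″ = 18.52967′; 169 + 18.52967/60 = 169.3088278
  E → positive
Point 3:
  Latitude: 11 + 6/60 + 12.56/3600 = 11.1034889
  N ⇒ keep positive
  Lon: 53 + 32/60 + 24.9/3600 = 53.5402500
  hemisphere W, so the sign is −
Point 4:
  φ: 54° + 58/60 + 12.3/3600 = 54 + 0.966667 + 0.003417 = 54.9700833
  S ⇒ negate
  Lon: 29′ + 21.31″ = 29.35517′; 141 + 29.35517/60 = 141.4892528
  E → positive
Point 5:
  φ: 50′ + 7″ = 50.11667′; 69 + 50.11667/60 = 69.8352778
  hemisphere S, so the sign is −
  Longitude: 82° + 18/60 + 1/3600 = 82 + 0.300000 + 0.000278 = 82.3002778
  E → positive
Point 6:
  φ: 67° + 17/60 + 50/3600 = 67 + 0.283333 + 0.013889 = 67.2972222
  hemisphere S, so the sign is −
  λ: 121° + 2/60 + 22.8/3600 = 121 + 0.033333 + 0.006333 = 121.0396667
  E → positive

1. -80.548639, -93.940583
2. 0.143417, 169.308828
3. 11.103489, -53.540250
4. -54.970083, 141.489253
5. -69.835278, 82.300278
6. -67.297222, 121.039667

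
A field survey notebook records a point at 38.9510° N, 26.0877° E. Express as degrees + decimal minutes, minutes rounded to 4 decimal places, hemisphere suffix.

38° 57.0600′ N, 26° 5.2620′ E

Lat: 38° + 0.951000 × 60 = 38° 57.060000′
Lon: fractional part 0.087700 → 5.262000 minutes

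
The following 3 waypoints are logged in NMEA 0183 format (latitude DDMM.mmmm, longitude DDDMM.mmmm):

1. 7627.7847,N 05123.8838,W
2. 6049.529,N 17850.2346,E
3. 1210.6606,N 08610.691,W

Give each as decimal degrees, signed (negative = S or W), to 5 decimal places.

1. 76.46308, -51.39806
2. 60.82548, 178.83724
3. 12.17768, -86.17818

Point 1:
  Lat: split at 2 digits → 76° and 27.7847′; 76 + 27.7847/60 = 76.463078
  N → positive
  Lon: degrees = first 3 digits = 51, minutes = 23.8838; 51 + 23.8838/60 = 51.398063
  W ⇒ negate
Point 2:
  Lat: degrees = first 2 digits = 60, minutes = 49.529; 60 + 49.529/60 = 60.825483
  N → positive
  λ: split at 3 digits → 178° and 50.2346′; 178 + 50.2346/60 = 178.837243
  E → positive
Point 3:
  φ: degrees = first 2 digits = 12, minutes = 10.6606; 12 + 10.6606/60 = 12.177677
  N → positive
  λ: split at 3 digits → 086° and 10.691′; 86 + 10.691/60 = 86.178183
  W → negative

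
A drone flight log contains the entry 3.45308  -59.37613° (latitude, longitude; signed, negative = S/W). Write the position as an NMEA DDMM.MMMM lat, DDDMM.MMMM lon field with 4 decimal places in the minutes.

Latitude: 3° + 0.453080 × 60 = 3° 27.184800′
Longitude is negative → W; |value| = 59.376130
Lon: 59° + 0.376130 × 60 = 59° 22.567800′

0327.1848,N / 05922.5678,W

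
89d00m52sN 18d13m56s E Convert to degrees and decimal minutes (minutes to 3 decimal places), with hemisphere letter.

Latitude: 0 + 52/60 = 0.86667′
Longitude: seconds/60 = 0.93333; minutes = 13 + 0.93333 = 13.93333

89° 0.867′ N, 18° 13.933′ E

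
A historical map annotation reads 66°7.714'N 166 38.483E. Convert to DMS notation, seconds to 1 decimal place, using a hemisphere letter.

φ: fractional minutes 0.71400 × 60 = 42.840″
Longitude: 38.48300′ → 38′ and 0.48300 × 60 = 28.980″

66°07′42.8″ N, 166°38′29.0″ E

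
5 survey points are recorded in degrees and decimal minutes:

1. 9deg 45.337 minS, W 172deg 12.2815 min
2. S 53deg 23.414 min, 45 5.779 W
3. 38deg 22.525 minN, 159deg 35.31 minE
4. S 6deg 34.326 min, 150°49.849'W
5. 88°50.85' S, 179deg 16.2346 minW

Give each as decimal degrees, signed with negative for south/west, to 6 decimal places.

1. -9.755617, -172.204692
2. -53.390233, -45.096317
3. 38.375417, 159.588500
4. -6.572100, -150.830817
5. -88.847500, -179.270577

Point 1:
  Lat: 45.337′ = 0.755617°; total 9.7556167
  hemisphere S, so the sign is −
  λ: 12.2815′ = 0.204692°; total 172.2046917
  W → negative
Point 2:
  φ: 53 + 23.414/60 = 53.3902333
  hemisphere S, so the sign is −
  Lon: 45 + 5.779/60 = 45.0963167
  W ⇒ negate
Point 3:
  φ: 22.525′ = 0.375417°; total 38.3754167
  N → positive
  Longitude: 35.31′ = 0.588500°; total 159.5885000
  E ⇒ keep positive
Point 4:
  Latitude: 6 + 34.326/60 = 6.5721000
  S → negative
  λ: 49.849′ = 0.830817°; total 150.8308167
  W ⇒ negate
Point 5:
  φ: 88 + 50.85/60 = 88.8475000
  S → negative
  Longitude: 16.2346′ = 0.270577°; total 179.2705767
  W → negative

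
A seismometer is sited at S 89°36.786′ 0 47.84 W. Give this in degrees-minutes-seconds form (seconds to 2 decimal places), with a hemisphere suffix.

89°36′47.16″ S, 0°47′50.40″ W

Latitude: fractional minutes 0.78600 × 60 = 47.1600″
λ: 47.84000′ → 47′ and 0.84000 × 60 = 50.4000″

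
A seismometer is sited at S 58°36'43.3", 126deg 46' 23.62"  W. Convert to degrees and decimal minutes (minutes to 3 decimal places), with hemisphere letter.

58° 36.722′ S, 126° 46.394′ W

Latitude: 36 + 43.3/60 = 36.72167′
Lon: seconds/60 = 0.39367; minutes = 46 + 0.39367 = 46.39367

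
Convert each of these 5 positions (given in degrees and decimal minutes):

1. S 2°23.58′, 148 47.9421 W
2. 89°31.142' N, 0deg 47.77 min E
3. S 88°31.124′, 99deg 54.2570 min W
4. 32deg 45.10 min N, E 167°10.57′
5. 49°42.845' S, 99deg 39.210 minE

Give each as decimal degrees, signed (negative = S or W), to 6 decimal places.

Point 1:
  Latitude: 23.58′ = 0.393000°; total 2.3930000
  S → negative
  Longitude: 47.9421′ = 0.799035°; total 148.7990350
  W → negative
Point 2:
  φ: 31.142′ = 0.519033°; total 89.5190333
  N ⇒ keep positive
  λ: 0 + 47.77/60 = 0.7961667
  E ⇒ keep positive
Point 3:
  φ: 31.124′ = 0.518733°; total 88.5187333
  S → negative
  λ: 54.257′ = 0.904283°; total 99.9042833
  hemisphere W, so the sign is −
Point 4:
  Latitude: 45.1′ = 0.751667°; total 32.7516667
  N → positive
  λ: 10.57′ = 0.176167°; total 167.1761667
  E → positive
Point 5:
  Latitude: 49 + 42.845/60 = 49.7140833
  S ⇒ negate
  λ: 99 + 39.21/60 = 99.6535000
  E → positive

1. -2.393000, -148.799035
2. 89.519033, 0.796167
3. -88.518733, -99.904283
4. 32.751667, 167.176167
5. -49.714083, 99.653500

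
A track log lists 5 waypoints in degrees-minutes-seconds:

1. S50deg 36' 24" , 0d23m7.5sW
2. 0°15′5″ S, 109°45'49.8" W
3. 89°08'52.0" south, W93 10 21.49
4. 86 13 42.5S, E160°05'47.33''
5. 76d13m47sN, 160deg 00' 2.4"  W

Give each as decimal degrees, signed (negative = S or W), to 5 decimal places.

1. -50.60667, -0.38542
2. -0.25139, -109.76383
3. -89.14778, -93.17264
4. -86.22847, 160.09648
5. 76.22972, -160.00067

Point 1:
  φ: 50 + 36/60 + 24/3600 = 50.606667
  S → negative
  Longitude: 0° + 23/60 + 7.5/3600 = 0 + 0.383333 + 0.002083 = 0.385417
  W → negative
Point 2:
  φ: 0 + 15/60 + 5/3600 = 0.251389
  S ⇒ negate
  Longitude: 109 + 45/60 + 49.8/3600 = 109.763833
  hemisphere W, so the sign is −
Point 3:
  φ: 8′ + 52″ = 8.86667′; 89 + 8.86667/60 = 89.147778
  hemisphere S, so the sign is −
  Lon: 10′ + 21.49″ = 10.35817′; 93 + 10.35817/60 = 93.172636
  W ⇒ negate
Point 4:
  Lat: 86 + 13/60 + 42.5/3600 = 86.228472
  hemisphere S, so the sign is −
  Longitude: 160° + 5/60 + 47.33/3600 = 160 + 0.083333 + 0.013147 = 160.096481
  E ⇒ keep positive
Point 5:
  Lat: 76° + 13/60 + 47/3600 = 76 + 0.216667 + 0.013056 = 76.229722
  N → positive
  Longitude: 0′ + 2.4″ = 0.04000′; 160 + 0.04000/60 = 160.000667
  W → negative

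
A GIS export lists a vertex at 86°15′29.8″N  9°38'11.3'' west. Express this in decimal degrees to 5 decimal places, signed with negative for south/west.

Lat: 86 + 15/60 + 29.8/3600 = 86.258278
N ⇒ keep positive
Lon: 9° + 38/60 + 11.3/3600 = 9 + 0.633333 + 0.003139 = 9.636472
hemisphere W, so the sign is −

86.25828, -9.63647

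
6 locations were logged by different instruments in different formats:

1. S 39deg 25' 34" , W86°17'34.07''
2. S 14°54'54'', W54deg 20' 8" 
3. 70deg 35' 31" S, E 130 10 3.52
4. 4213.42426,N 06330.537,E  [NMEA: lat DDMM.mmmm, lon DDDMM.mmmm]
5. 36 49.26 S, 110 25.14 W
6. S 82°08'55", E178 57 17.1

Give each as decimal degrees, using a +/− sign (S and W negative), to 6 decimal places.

Point 1:
  Lat: 39 + 25/60 + 34/3600 = 39.4261111
  S ⇒ negate
  Lon: 86 + 17/60 + 34.07/3600 = 86.2927972
  hemisphere W, so the sign is −
Point 2:
  Lat: 54′ + 54″ = 54.90000′; 14 + 54.90000/60 = 14.9150000
  S ⇒ negate
  Lon: 20′ + 8″ = 20.13333′; 54 + 20.13333/60 = 54.3355556
  W ⇒ negate
Point 3:
  φ: 70 + 35/60 + 31/3600 = 70.5919444
  hemisphere S, so the sign is −
  Longitude: 130° + 10/60 + 3.52/3600 = 130 + 0.166667 + 0.000978 = 130.1676444
  E → positive
Point 4:
  φ: degrees = first 2 digits = 42, minutes = 13.42426; 42 + 13.42426/60 = 42.2237377
  N → positive
  Longitude: degrees = first 3 digits = 63, minutes = 30.537; 63 + 30.537/60 = 63.5089500
  E ⇒ keep positive
Point 5:
  φ: 36 + 49.26/60 = 36.8210000
  S ⇒ negate
  λ: 110 + 25.14/60 = 110.4190000
  W ⇒ negate
Point 6:
  Lat: 82° + 8/60 + 55/3600 = 82 + 0.133333 + 0.015278 = 82.1486111
  S ⇒ negate
  Lon: 57′ + 17.1″ = 57.28500′; 178 + 57.28500/60 = 178.9547500
  E ⇒ keep positive

1. -39.426111, -86.292797
2. -14.915000, -54.335556
3. -70.591944, 130.167644
4. 42.223738, 63.508950
5. -36.821000, -110.419000
6. -82.148611, 178.954750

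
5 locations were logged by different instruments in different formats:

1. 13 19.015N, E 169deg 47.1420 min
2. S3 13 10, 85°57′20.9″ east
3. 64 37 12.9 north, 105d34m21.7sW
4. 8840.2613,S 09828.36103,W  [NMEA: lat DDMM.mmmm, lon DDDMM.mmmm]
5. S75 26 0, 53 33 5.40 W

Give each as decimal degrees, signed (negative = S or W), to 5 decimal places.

1. 13.31692, 169.78570
2. -3.21944, 85.95581
3. 64.62025, -105.57269
4. -88.67102, -98.47268
5. -75.43333, -53.55150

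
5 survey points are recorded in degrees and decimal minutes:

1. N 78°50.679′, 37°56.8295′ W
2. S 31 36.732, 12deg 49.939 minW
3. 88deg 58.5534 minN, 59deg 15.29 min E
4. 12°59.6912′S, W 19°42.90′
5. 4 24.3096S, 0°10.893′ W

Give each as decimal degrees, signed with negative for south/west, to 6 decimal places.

Point 1:
  Latitude: 50.679′ = 0.844650°; total 78.8446500
  N → positive
  Lon: 37 + 56.8295/60 = 37.9471583
  hemisphere W, so the sign is −
Point 2:
  Lat: 31 + 36.732/60 = 31.6122000
  S ⇒ negate
  λ: 12 + 49.939/60 = 12.8323167
  W → negative
Point 3:
  Latitude: 58.5534′ = 0.975890°; total 88.9758900
  N → positive
  Longitude: 59 + 15.29/60 = 59.2548333
  E ⇒ keep positive
Point 4:
  Latitude: 59.6912′ = 0.994853°; total 12.9948533
  S ⇒ negate
  λ: 42.9′ = 0.715000°; total 19.7150000
  hemisphere W, so the sign is −
Point 5:
  Lat: 24.3096′ = 0.405160°; total 4.4051600
  S → negative
  λ: 10.893′ = 0.181550°; total 0.1815500
  W → negative

1. 78.844650, -37.947158
2. -31.612200, -12.832317
3. 88.975890, 59.254833
4. -12.994853, -19.715000
5. -4.405160, -0.181550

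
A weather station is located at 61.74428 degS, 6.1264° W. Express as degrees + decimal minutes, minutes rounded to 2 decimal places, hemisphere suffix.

φ: minutes = (61.744280 − 61) × 60 = 44.6568
Lon: minutes = (6.126400 − 6) × 60 = 7.5840

61° 44.66′ S, 6° 7.58′ W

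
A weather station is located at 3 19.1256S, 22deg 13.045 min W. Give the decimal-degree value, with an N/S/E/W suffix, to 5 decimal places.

3.31876° S, 22.21742° W

Lat: 19.1256′ = 0.318760°; total 3.318760
λ: 13.045′ = 0.217417°; total 22.217417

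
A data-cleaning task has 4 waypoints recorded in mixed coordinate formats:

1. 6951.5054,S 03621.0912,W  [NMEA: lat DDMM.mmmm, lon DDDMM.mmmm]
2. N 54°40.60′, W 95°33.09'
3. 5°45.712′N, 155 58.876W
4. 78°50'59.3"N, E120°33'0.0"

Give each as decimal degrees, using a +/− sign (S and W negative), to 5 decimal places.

1. -69.85842, -36.35152
2. 54.67667, -95.55150
3. 5.76187, -155.98127
4. 78.84981, 120.55000

Point 1:
  Lat: degrees = first 2 digits = 69, minutes = 51.5054; 69 + 51.5054/60 = 69.858423
  S → negative
  Longitude: split at 3 digits → 036° and 21.0912′; 36 + 21.0912/60 = 36.351520
  hemisphere W, so the sign is −
Point 2:
  Latitude: 40.6′ = 0.676667°; total 54.676667
  N → positive
  λ: 33.09′ = 0.551500°; total 95.551500
  W ⇒ negate
Point 3:
  Latitude: 45.712′ = 0.761867°; total 5.761867
  N → positive
  Longitude: 58.876′ = 0.981267°; total 155.981267
  W ⇒ negate
Point 4:
  φ: 78 + 50/60 + 59.3/3600 = 78.849806
  N → positive
  Longitude: 33′ + 0″ = 33.00000′; 120 + 33.00000/60 = 120.550000
  E → positive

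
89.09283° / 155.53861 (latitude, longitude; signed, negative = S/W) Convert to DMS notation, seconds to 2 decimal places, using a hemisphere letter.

89°05′34.19″ N, 155°32′19.00″ E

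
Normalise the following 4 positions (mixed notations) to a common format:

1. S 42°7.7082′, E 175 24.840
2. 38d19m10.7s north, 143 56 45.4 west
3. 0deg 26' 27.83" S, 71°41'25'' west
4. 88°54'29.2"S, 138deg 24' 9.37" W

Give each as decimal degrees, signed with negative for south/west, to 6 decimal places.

Point 1:
  Latitude: 7.7082′ = 0.128470°; total 42.1284700
  hemisphere S, so the sign is −
  Longitude: 24.84′ = 0.414000°; total 175.4140000
  E ⇒ keep positive
Point 2:
  Lat: 38° + 19/60 + 10.7/3600 = 38 + 0.316667 + 0.002972 = 38.3196389
  N ⇒ keep positive
  Lon: 56′ + 45.4″ = 56.75667′; 143 + 56.75667/60 = 143.9459444
  hemisphere W, so the sign is −
Point 3:
  Lat: 26′ + 27.83″ = 26.46383′; 0 + 26.46383/60 = 0.4410639
  hemisphere S, so the sign is −
  Lon: 41′ + 25″ = 41.41667′; 71 + 41.41667/60 = 71.6902778
  hemisphere W, so the sign is −
Point 4:
  Lat: 88° + 54/60 + 29.2/3600 = 88 + 0.900000 + 0.008111 = 88.9081111
  S ⇒ negate
  Longitude: 24′ + 9.37″ = 24.15617′; 138 + 24.15617/60 = 138.4026028
  W → negative

1. -42.128470, 175.414000
2. 38.319639, -143.945944
3. -0.441064, -71.690278
4. -88.908111, -138.402603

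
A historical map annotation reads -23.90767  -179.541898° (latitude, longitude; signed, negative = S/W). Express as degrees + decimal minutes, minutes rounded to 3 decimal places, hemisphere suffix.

23° 54.460′ S, 179° 32.514′ W

Latitude is negative → S; |value| = 23.907670
Lat: fractional part 0.907670 → 54.46020 minutes
Longitude is negative → W; |value| = 179.541898
Lon: 179° + 0.541898 × 60 = 179° 32.51388′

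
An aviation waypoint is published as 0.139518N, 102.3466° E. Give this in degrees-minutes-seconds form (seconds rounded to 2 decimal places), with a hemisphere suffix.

0°08′22.26″ N, 102°20′47.76″ E

Latitude: 0.139518 × 60 = 8.37108′ → 8′, remainder × 60 = 22.2648″
λ: 0.346600° → 20.79600′; 0.79600 × 60 = 47.7600″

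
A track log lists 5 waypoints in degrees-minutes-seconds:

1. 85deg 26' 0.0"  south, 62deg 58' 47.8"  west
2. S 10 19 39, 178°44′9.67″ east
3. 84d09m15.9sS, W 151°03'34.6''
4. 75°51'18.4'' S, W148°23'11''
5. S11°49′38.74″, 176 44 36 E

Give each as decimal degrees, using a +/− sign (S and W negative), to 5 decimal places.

1. -85.43333, -62.97994
2. -10.32750, 178.73602
3. -84.15442, -151.05961
4. -75.85511, -148.38639
5. -11.82743, 176.74333

Point 1:
  Latitude: 26′ + 0″ = 26.00000′; 85 + 26.00000/60 = 85.433333
  hemisphere S, so the sign is −
  Longitude: 62 + 58/60 + 47.8/3600 = 62.979944
  W ⇒ negate
Point 2:
  Lat: 10 + 19/60 + 39/3600 = 10.327500
  S → negative
  λ: 178 + 44/60 + 9.67/3600 = 178.736019
  E → positive
Point 3:
  Lat: 84 + 9/60 + 15.9/3600 = 84.154417
  S ⇒ negate
  λ: 151° + 3/60 + 34.6/3600 = 151 + 0.050000 + 0.009611 = 151.059611
  W ⇒ negate
Point 4:
  φ: 75° + 51/60 + 18.4/3600 = 75 + 0.850000 + 0.005111 = 75.855111
  hemisphere S, so the sign is −
  Lon: 148 + 23/60 + 11/3600 = 148.386389
  W → negative
Point 5:
  φ: 11 + 49/60 + 38.74/3600 = 11.827428
  hemisphere S, so the sign is −
  Lon: 176 + 44/60 + 36/3600 = 176.743333
  E ⇒ keep positive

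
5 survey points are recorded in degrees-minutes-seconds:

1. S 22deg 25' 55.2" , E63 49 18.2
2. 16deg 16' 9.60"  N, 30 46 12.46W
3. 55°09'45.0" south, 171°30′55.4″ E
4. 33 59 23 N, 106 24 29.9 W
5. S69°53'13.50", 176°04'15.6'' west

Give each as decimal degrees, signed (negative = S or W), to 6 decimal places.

1. -22.432000, 63.821722
2. 16.269333, -30.770128
3. -55.162500, 171.515389
4. 33.989722, -106.408306
5. -69.887083, -176.071000

Point 1:
  Lat: 25′ + 55.2″ = 25.92000′; 22 + 25.92000/60 = 22.4320000
  hemisphere S, so the sign is −
  λ: 63° + 49/60 + 18.2/3600 = 63 + 0.816667 + 0.005056 = 63.8217222
  E → positive
Point 2:
  Latitude: 16′ + 9.6″ = 16.16000′; 16 + 16.16000/60 = 16.2693333
  N ⇒ keep positive
  λ: 30 + 46/60 + 12.46/3600 = 30.7701278
  hemisphere W, so the sign is −
Point 3:
  Latitude: 55° + 9/60 + 45/3600 = 55 + 0.150000 + 0.012500 = 55.1625000
  S ⇒ negate
  Longitude: 30′ + 55.4″ = 30.92333′; 171 + 30.92333/60 = 171.5153889
  E ⇒ keep positive
Point 4:
  φ: 33 + 59/60 + 23/3600 = 33.9897222
  N → positive
  Lon: 106 + 24/60 + 29.9/3600 = 106.4083056
  W → negative
Point 5:
  Lat: 69 + 53/60 + 13.5/3600 = 69.8870833
  S → negative
  Longitude: 4′ + 15.6″ = 4.26000′; 176 + 4.26000/60 = 176.0710000
  hemisphere W, so the sign is −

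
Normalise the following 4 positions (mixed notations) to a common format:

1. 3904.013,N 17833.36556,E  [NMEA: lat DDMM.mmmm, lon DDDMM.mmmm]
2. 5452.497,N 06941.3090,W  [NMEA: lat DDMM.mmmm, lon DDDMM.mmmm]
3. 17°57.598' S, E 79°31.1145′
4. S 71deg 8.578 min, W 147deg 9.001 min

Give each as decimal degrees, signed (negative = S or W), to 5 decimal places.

1. 39.06688, 178.55609
2. 54.87495, -69.68848
3. -17.95997, 79.51858
4. -71.14297, -147.15002

Point 1:
  Lat: degrees = first 2 digits = 39, minutes = 4.013; 39 + 4.013/60 = 39.066883
  N → positive
  λ: degrees = first 3 digits = 178, minutes = 33.36556; 178 + 33.36556/60 = 178.556093
  E ⇒ keep positive
Point 2:
  Lat: split at 2 digits → 54° and 52.497′; 54 + 52.497/60 = 54.874950
  N → positive
  λ: split at 3 digits → 069° and 41.309′; 69 + 41.309/60 = 69.688483
  hemisphere W, so the sign is −
Point 3:
  Latitude: 17 + 57.598/60 = 17.959967
  S ⇒ negate
  Longitude: 79 + 31.1145/60 = 79.518575
  E → positive
Point 4:
  Lat: 8.578′ = 0.142967°; total 71.142967
  S → negative
  Lon: 147 + 9.001/60 = 147.150017
  hemisphere W, so the sign is −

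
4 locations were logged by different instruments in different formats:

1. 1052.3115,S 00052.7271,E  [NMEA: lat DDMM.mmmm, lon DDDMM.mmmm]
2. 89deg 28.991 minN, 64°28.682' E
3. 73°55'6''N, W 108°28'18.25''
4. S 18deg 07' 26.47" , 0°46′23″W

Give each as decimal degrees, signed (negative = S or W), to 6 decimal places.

Point 1:
  Lat: split at 2 digits → 10° and 52.3115′; 10 + 52.3115/60 = 10.8718583
  hemisphere S, so the sign is −
  Lon: degrees = first 3 digits = 0, minutes = 52.7271; 0 + 52.7271/60 = 0.8787850
  E ⇒ keep positive
Point 2:
  Lat: 89 + 28.991/60 = 89.4831833
  N ⇒ keep positive
  Longitude: 64 + 28.682/60 = 64.4780333
  E ⇒ keep positive
Point 3:
  Latitude: 55′ + 6″ = 55.10000′; 73 + 55.10000/60 = 73.9183333
  N ⇒ keep positive
  λ: 108 + 28/60 + 18.25/3600 = 108.4717361
  hemisphere W, so the sign is −
Point 4:
  Lat: 18° + 7/60 + 26.47/3600 = 18 + 0.116667 + 0.007353 = 18.1240194
  S → negative
  Longitude: 0 + 46/60 + 23/3600 = 0.7730556
  hemisphere W, so the sign is −

1. -10.871858, 0.878785
2. 89.483183, 64.478033
3. 73.918333, -108.471736
4. -18.124019, -0.773056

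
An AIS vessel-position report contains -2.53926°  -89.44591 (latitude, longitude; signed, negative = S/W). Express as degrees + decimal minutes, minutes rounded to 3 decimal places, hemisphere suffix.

Latitude is negative → S; |value| = 2.539260
φ: fractional part 0.539260 → 32.35560 minutes
Longitude is negative → W; |value| = 89.445910
Lon: 89° + 0.445910 × 60 = 89° 26.75460′

2° 32.356′ S, 89° 26.755′ W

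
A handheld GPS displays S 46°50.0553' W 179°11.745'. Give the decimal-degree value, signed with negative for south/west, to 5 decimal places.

-46.83426, -179.19575

Lat: 50.0553′ = 0.834255°; total 46.834255
S → negative
Longitude: 179 + 11.745/60 = 179.195750
W → negative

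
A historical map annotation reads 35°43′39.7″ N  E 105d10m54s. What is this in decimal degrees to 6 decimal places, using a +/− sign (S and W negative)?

Lat: 35 + 43/60 + 39.7/3600 = 35.7276944
N ⇒ keep positive
Lon: 105° + 10/60 + 54/3600 = 105 + 0.166667 + 0.015000 = 105.1816667
E → positive

35.727694, 105.181667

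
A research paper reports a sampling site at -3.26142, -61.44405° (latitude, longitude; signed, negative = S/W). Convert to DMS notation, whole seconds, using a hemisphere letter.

3°15′41″ S, 61°26′39″ W

Latitude is negative → S; |value| = 3.261420
Lat: 0.261420 × 60 = 15.68520′ → 15′, remainder × 60 = 41.11″
Longitude is negative → W; |value| = 61.444050
Lon: 0.444050 × 60 = 26.64300′ → 26′, remainder × 60 = 38.58″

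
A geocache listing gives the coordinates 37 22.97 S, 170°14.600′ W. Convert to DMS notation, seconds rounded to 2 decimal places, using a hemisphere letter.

Latitude: 22.97000′ → 22′ and 0.97000 × 60 = 58.2000″
Longitude: fractional minutes 0.60000 × 60 = 36.0000″

37°22′58.20″ S, 170°14′36.00″ W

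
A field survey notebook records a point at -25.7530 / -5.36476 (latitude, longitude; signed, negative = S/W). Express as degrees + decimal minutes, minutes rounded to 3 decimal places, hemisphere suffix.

25° 45.180′ S, 5° 21.886′ W

Latitude is negative → S; |value| = 25.753000
φ: minutes = (25.753000 − 25) × 60 = 45.18000
Longitude is negative → W; |value| = 5.364760
Lon: fractional part 0.364760 → 21.88560 minutes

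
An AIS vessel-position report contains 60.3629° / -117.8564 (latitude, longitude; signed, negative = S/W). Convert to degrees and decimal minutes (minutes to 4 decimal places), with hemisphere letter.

φ: 60° + 0.362900 × 60 = 60° 21.774000′
Longitude is negative → W; |value| = 117.856400
Lon: minutes = (117.856400 − 117) × 60 = 51.384000

60° 21.7740′ N, 117° 51.3840′ W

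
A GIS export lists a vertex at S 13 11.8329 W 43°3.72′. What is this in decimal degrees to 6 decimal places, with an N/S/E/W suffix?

Lat: 13 + 11.8329/60 = 13.1972150
Lon: 3.72′ = 0.062000°; total 43.0620000

13.197215° S, 43.062000° W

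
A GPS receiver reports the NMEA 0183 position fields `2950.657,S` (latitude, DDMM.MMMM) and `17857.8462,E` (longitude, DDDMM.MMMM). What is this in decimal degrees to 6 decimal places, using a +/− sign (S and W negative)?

φ: degrees = first 2 digits = 29, minutes = 50.657; 29 + 50.657/60 = 29.8442833
S ⇒ negate
Longitude: degrees = first 3 digits = 178, minutes = 57.8462; 178 + 57.8462/60 = 178.9641033
E ⇒ keep positive

-29.844283, 178.964103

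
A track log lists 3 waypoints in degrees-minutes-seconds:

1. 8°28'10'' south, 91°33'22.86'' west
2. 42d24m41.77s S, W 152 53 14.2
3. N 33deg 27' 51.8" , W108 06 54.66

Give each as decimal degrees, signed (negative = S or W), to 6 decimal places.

Point 1:
  Latitude: 8° + 28/60 + 10/3600 = 8 + 0.466667 + 0.002778 = 8.4694444
  S ⇒ negate
  Longitude: 91 + 33/60 + 22.86/3600 = 91.5563500
  hemisphere W, so the sign is −
Point 2:
  φ: 42 + 24/60 + 41.77/3600 = 42.4116028
  S ⇒ negate
  Lon: 152° + 53/60 + 14.2/3600 = 152 + 0.883333 + 0.003944 = 152.8872778
  hemisphere W, so the sign is −
Point 3:
  φ: 27′ + 51.8″ = 27.86333′; 33 + 27.86333/60 = 33.4643889
  N ⇒ keep positive
  λ: 108° + 6/60 + 54.66/3600 = 108 + 0.100000 + 0.015183 = 108.1151833
  W → negative

1. -8.469444, -91.556350
2. -42.411603, -152.887278
3. 33.464389, -108.115183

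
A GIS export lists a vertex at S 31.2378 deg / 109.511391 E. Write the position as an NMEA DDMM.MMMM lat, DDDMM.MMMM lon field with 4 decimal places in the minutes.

3114.2680,S / 10930.6835,E

φ: fractional part 0.237800 → 14.268000 minutes
Longitude: fractional part 0.511391 → 30.683460 minutes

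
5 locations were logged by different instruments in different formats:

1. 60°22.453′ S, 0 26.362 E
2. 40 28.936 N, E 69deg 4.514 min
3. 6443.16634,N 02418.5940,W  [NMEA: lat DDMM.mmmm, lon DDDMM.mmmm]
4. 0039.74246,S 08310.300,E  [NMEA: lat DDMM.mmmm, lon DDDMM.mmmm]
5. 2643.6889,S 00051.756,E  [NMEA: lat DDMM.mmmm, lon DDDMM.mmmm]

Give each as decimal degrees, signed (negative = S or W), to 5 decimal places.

Point 1:
  Lat: 22.453′ = 0.374217°; total 60.374217
  S ⇒ negate
  λ: 26.362′ = 0.439367°; total 0.439367
  E → positive
Point 2:
  Latitude: 28.936′ = 0.482267°; total 40.482267
  N ⇒ keep positive
  Lon: 69 + 4.514/60 = 69.075233
  E ⇒ keep positive
Point 3:
  Lat: split at 2 digits → 64° and 43.16634′; 64 + 43.16634/60 = 64.719439
  N → positive
  Longitude: split at 3 digits → 024° and 18.594′; 24 + 18.594/60 = 24.309900
  W ⇒ negate
Point 4:
  Lat: split at 2 digits → 00° and 39.74246′; 0 + 39.74246/60 = 0.662374
  hemisphere S, so the sign is −
  Lon: split at 3 digits → 083° and 10.3′; 83 + 10.3/60 = 83.171667
  E ⇒ keep positive
Point 5:
  Lat: degrees = first 2 digits = 26, minutes = 43.6889; 26 + 43.6889/60 = 26.728148
  hemisphere S, so the sign is −
  Longitude: degrees = first 3 digits = 0, minutes = 51.756; 0 + 51.756/60 = 0.862600
  E ⇒ keep positive

1. -60.37422, 0.43937
2. 40.48227, 69.07523
3. 64.71944, -24.30990
4. -0.66237, 83.17167
5. -26.72815, 0.86260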